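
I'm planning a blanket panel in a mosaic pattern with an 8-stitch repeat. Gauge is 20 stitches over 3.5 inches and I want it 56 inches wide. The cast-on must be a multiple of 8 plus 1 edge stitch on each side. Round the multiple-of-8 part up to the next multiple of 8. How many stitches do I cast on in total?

20 / 3.5 = 5.714 sts per inch.
56 × 5.714 = 320.00 sts.
Less 2 edge sts → 318.00 for the repeat.
Next multiple of 8: 320.
Add back 2 edge sts → 322.

322 stitches.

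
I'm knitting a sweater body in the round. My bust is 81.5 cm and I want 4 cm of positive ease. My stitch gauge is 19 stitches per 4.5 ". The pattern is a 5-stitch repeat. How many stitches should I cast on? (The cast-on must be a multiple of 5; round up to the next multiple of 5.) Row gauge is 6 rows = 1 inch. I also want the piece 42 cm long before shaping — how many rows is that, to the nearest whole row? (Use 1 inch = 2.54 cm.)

Finished = 81.5 + 4 = 85.5 cm.
85.5 cm × 1/2.54 = 33.66 inches.
19/4.5 = 4.222 sts per in; 33.66 × 4.222 = 142.13 sts.
Next multiple of 5 → 145.
42 cm = 16.54 inches; × 6 = 99.21 → 99 rows.

Cast on 145 stitches; work 99 rows.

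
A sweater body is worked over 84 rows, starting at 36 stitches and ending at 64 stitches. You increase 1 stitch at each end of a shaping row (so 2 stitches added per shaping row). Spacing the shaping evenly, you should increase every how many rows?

Stitches to add: |64 − 36| = 28.
Shaping rows needed: 28 / 2 = 14.
84 rows / 14 = every 6 rows.

Increase every 6th row.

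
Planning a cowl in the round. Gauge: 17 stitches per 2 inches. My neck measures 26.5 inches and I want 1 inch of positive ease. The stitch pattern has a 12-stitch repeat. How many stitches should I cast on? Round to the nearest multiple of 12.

Finished = 26.5 + 1 = 27.5 inches.
17 / 2 = 8.5 sts/in.
27.5 × 8.5 = 233.75 sts.
Nearest multiple of 12: 228.

228 stitches.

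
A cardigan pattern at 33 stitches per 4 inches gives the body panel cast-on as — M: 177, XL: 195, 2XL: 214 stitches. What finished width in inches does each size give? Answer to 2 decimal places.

33/4 = 8.25 sts per in.
M: 177 / 8.25 = 21.455 → 21.45 in.
XL: 195 / 8.25 = 23.636 → 23.64 in.
2XL: 214 / 8.25 = 25.939 → 25.94 in.

M 21.45 inches; XL 23.64 inches; 2XL 25.94 inches.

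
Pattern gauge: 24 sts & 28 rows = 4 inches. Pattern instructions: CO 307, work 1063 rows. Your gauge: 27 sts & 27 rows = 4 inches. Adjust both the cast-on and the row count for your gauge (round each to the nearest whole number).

Stitches: 307 × 27/24 = 345.38 → 345.
Rows: 1063 × 27/28 = 1025.04 → 1025.

Cast on 345 stitches; work 1025 rows.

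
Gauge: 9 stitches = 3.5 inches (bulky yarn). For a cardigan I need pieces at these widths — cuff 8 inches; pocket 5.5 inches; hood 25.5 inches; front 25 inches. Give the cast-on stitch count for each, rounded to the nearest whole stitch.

Rate = 9/3.5 = 2.571 sts per in.
cuff: 8 × 2.571 = 20.57 → 21.
pocket: 5.5 × 2.571 = 14.14 → 14.
hood: 25.5 × 2.571 = 65.57 → 66.
front: 25 × 2.571 = 64.29 → 64.

cuff 21; pocket 14; hood 66; front 64.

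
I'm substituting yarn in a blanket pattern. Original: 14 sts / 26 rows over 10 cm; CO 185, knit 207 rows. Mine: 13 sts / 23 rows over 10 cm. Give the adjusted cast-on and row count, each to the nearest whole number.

Cast on 172 stitches; work 183 rows.

Stitches: 185 × 13/14 = 171.79 → 172.
Rows: 207 × 23/26 = 183.12 → 183.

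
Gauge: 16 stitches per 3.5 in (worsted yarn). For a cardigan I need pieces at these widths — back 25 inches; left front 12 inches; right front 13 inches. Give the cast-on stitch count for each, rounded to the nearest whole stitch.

Rate = 16/3.5 = 4.571 sts per in.
back: 25 × 4.571 = 114.29 → 114.
left front: 12 × 4.571 = 54.86 → 55.
right front: 13 × 4.571 = 59.43 → 59.

back 114; left front 55; right front 59.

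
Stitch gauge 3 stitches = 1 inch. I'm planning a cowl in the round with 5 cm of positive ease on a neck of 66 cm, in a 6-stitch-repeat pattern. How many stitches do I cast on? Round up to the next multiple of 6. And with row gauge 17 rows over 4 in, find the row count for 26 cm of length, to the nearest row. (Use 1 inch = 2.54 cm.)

Cast on 84 stitches; work 44 rows.

Finished = 66 + 5 = 71 cm.
71 cm × 1/2.54 = 27.95 inches.
3/1 = 3 sts per in; 27.95 × 3 = 83.86 sts.
Next multiple of 6 → 84.
26 cm = 10.24 inches; × 4.25 = 43.50 → 44 rows.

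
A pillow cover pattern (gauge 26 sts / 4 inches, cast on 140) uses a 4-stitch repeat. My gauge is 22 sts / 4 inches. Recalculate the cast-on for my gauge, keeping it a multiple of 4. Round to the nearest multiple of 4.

120 stitches.

140 × 22 / 26 = 118.46.
Nearest multiple of 4: 120.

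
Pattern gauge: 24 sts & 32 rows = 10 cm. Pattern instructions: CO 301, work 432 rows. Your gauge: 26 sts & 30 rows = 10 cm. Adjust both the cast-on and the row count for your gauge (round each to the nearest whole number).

Cast on 326 stitches; work 405 rows.

Stitches: 301 × 26/24 = 326.08 → 326.
Rows: 432 × 30/32 = 405.00 → 405.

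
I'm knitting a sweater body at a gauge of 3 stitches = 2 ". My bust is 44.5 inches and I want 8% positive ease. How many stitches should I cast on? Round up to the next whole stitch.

Finished = 44.5 × 1.08 = 48.06 in.
3 / 2 = 1.5 sts per inch.
48.06 × 1.5 = 72.09 sts.
→ 73 sts.

73 stitches.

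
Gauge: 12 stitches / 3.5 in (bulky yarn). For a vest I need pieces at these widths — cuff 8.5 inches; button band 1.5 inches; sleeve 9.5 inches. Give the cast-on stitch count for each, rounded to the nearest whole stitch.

Rate = 12/3.5 = 3.429 sts per in.
cuff: 8.5 × 3.429 = 29.14 → 29.
button band: 1.5 × 3.429 = 5.14 → 5.
sleeve: 9.5 × 3.429 = 32.57 → 33.

cuff 29; button band 5; sleeve 33.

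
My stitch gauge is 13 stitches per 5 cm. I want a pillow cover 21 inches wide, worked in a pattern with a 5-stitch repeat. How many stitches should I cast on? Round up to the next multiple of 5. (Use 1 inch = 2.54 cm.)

21 in = 21 × 2.54 = 53.34 cm.
13 / 5 = 2.6 sts/cm.
53.34 × 2.6 = 138.68 sts.
→ 140.

Cast on 140 stitches.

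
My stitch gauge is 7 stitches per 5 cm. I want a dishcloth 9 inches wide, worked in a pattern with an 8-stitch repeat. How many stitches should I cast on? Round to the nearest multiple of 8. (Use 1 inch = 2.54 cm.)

9 in = 9 × 2.54 = 22.86 cm.
7 / 5 = 1.4 sts/cm.
22.86 × 1.4 = 32.00 sts.
→ 32.

CO 32 sts.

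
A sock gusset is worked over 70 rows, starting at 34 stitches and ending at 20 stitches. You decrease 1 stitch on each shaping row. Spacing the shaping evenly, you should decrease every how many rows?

Decrease every 5th row.

Stitches to remove: |20 − 34| = 14.
Shaping rows needed: 14 / 1 = 14.
70 rows / 14 = every 5 rows.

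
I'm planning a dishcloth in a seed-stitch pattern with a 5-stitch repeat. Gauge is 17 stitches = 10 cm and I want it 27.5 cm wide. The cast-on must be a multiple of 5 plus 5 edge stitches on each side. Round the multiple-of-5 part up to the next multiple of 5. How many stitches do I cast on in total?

17 / 10 = 1.7 sts per cm.
27.5 × 1.7 = 46.75 sts.
Less 10 edge sts → 36.75 for the repeat.
Next multiple of 5: 40.
Add back 10 edge sts → 50.

CO 50 sts.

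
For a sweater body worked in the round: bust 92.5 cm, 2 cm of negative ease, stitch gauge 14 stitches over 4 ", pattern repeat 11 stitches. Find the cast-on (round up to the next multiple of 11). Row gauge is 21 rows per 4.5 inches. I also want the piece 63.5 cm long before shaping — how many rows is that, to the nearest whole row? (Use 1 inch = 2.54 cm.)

Finished = 92.5 − 2 = 90.5 cm.
90.5 cm × 1/2.54 = 35.63 inches.
14/4 = 3.5 sts per in; 35.63 × 3.5 = 124.70 sts.
Next multiple of 11 → 132.
63.5 cm = 25.00 inches; × 4.667 = 116.67 → 117 rows.

Cast on 132 stitches; work 117 rows.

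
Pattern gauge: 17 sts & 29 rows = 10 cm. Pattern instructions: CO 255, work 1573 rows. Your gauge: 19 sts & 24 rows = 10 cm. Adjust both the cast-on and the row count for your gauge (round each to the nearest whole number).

Stitches: 255 × 19/17 = 285.00 → 285.
Rows: 1573 × 24/29 = 1301.79 → 1302.

Cast on 285 stitches; work 1302 rows.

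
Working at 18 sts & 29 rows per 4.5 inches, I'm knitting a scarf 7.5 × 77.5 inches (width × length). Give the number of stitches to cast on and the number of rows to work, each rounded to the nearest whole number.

Stitch gauge = 18/4.5 = 4 sts/in; 7.5 × 4 = 30.00 → 30 sts.
Row gauge = 29/4.5 = 6.444 rows/in; 77.5 × 6.444 = 499.44 → 499 rows.

Cast on 30 stitches and work 499 rows.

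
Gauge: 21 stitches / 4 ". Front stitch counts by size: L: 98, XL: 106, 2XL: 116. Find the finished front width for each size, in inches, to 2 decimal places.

21/4 = 5.25 sts per in.
L: 98 / 5.25 = 18.667 → 18.67 in.
XL: 106 / 5.25 = 20.190 → 20.19 in.
2XL: 116 / 5.25 = 22.095 → 22.10 in.

L 18.67 inches; XL 20.19 inches; 2XL 22.10 inches.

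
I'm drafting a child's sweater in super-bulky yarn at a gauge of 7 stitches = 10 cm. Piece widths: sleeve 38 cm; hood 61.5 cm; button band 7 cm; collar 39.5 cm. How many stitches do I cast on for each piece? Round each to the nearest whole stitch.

sleeve 27; hood 43; button band 5; collar 28.

Rate = 7/10 = 0.7 sts per cm.
sleeve: 38 × 0.7 = 26.60 → 27.
hood: 61.5 × 0.7 = 43.05 → 43.
button band: 7 × 0.7 = 4.90 → 5.
collar: 39.5 × 0.7 = 27.65 → 28.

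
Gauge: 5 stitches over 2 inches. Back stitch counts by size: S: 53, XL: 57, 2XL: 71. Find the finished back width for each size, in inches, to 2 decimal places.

5/2 = 2.5 sts per in.
S: 53 / 2.5 = 21.200 → 21.20 in.
XL: 57 / 2.5 = 22.800 → 22.80 in.
2XL: 71 / 2.5 = 28.400 → 28.40 in.

S 21.20 inches; XL 22.80 inches; 2XL 28.40 inches.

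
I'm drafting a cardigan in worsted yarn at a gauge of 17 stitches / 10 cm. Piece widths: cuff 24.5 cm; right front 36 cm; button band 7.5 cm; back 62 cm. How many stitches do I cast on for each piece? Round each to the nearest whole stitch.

Rate = 17/10 = 1.7 sts per cm.
cuff: 24.5 × 1.7 = 41.65 → 42.
right front: 36 × 1.7 = 61.20 → 61.
button band: 7.5 × 1.7 = 12.75 → 13.
back: 62 × 1.7 = 105.40 → 105.

cuff 42; right front 61; button band 13; back 105.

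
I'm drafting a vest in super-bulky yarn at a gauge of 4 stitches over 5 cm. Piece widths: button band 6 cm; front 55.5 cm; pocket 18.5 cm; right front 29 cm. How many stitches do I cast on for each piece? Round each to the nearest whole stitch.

button band 5; front 44; pocket 15; right front 23.

Rate = 4/5 = 0.8 sts per cm.
button band: 6 × 0.8 = 4.80 → 5.
front: 55.5 × 0.8 = 44.40 → 44.
pocket: 18.5 × 0.8 = 14.80 → 15.
right front: 29 × 0.8 = 23.20 → 23.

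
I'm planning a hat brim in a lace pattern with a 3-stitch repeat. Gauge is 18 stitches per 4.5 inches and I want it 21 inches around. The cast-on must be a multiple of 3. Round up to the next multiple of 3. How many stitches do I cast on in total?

84 stitches.

18 / 4.5 = 4 sts per inch.
21 × 4 = 84.00 sts.
Next multiple of 3: 84.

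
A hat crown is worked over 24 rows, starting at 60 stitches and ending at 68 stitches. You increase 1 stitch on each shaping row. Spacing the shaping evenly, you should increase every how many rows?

Increase every 3rd row.

Stitches to add: |68 − 60| = 8.
Shaping rows needed: 8 / 1 = 8.
24 rows / 8 = every 3 rows.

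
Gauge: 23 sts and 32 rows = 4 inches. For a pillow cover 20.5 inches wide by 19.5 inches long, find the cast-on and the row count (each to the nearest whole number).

Stitch gauge = 23/4 = 5.75 sts/in; 20.5 × 5.75 = 117.88 → 118 sts.
Row gauge = 32/4 = 8 rows/in; 19.5 × 8 = 156.00 → 156 rows.

Cast on 118 stitches and work 156 rows.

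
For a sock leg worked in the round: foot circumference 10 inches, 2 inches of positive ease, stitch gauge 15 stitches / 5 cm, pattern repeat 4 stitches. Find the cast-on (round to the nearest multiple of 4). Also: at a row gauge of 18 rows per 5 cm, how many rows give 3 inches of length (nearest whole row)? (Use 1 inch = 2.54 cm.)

Cast on 92 stitches; work 27 rows.

Finished = 10 + 2 = 12 inches.
12 inches × 2.54 = 30.48 cm.
15/5 = 3 sts per cm; 30.48 × 3 = 91.44 sts.
Nearest multiple of 4 → 92.
3 inches = 7.62 cm; × 3.6 = 27.43 → 27 rows.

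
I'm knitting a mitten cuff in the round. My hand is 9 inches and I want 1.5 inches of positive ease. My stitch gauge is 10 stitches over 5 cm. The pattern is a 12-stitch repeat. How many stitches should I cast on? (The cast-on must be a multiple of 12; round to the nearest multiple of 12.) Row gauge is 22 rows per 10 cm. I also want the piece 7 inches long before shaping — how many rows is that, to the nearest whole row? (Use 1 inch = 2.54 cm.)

Finished = 9 + 1.5 = 10.5 inches.
10.5 inches × 2.54 = 26.67 cm.
10/5 = 2 sts per cm; 26.67 × 2 = 53.34 sts.
Nearest multiple of 12 → 48.
7 inches = 17.78 cm; × 2.2 = 39.12 → 39 rows.

Cast on 48 stitches; work 39 rows.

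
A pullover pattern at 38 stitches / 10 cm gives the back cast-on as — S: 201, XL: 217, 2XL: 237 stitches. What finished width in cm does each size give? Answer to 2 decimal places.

38/10 = 3.8 sts per cm.
S: 201 / 3.8 = 52.895 → 52.89 cm.
XL: 217 / 3.8 = 57.105 → 57.11 cm.
2XL: 237 / 3.8 = 62.368 → 62.37 cm.

S 52.89 cm; XL 57.11 cm; 2XL 62.37 cm.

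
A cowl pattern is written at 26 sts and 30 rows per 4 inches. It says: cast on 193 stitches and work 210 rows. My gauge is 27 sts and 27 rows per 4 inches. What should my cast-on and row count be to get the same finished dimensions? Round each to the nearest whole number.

Stitches: 193 × 27/26 = 200.42 → 200.
Rows: 210 × 27/30 = 189.00 → 189.

Cast on 200 stitches; work 189 rows.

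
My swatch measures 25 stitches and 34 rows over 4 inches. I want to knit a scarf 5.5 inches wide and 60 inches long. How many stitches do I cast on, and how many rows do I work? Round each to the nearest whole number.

Cast on 34 stitches and work 510 rows.

Stitch gauge = 25/4 = 6.25 sts/in; 5.5 × 6.25 = 34.38 → 34 sts.
Row gauge = 34/4 = 8.5 rows/in; 60 × 8.5 = 510.00 → 510 rows.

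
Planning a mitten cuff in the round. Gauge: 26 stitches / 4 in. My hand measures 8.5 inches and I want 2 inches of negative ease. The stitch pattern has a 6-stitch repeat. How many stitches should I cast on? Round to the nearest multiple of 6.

Finished = 8.5 − 2 = 6.5 inches.
26 / 4 = 6.5 sts/in.
6.5 × 6.5 = 42.25 sts.
Nearest multiple of 6: 42.

Cast on 42 stitches.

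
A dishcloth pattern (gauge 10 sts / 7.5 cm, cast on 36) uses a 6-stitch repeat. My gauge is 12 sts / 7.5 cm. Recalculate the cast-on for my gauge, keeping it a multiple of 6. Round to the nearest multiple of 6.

36 × 12 / 10 = 43.20.
Nearest multiple of 6: 42.

42 stitches.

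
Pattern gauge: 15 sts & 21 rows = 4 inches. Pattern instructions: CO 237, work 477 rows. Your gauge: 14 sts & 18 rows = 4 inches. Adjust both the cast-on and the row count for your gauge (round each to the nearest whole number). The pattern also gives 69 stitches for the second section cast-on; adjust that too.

Stitches: 237 × 14/15 = 221.20 → 221.
Rows: 477 × 18/21 = 408.86 → 409.
second section cast-on: 69 × 14/15 = 64.40 → 64.

Cast on 221 stitches; work 409 rows; second section cast-on 64 stitches.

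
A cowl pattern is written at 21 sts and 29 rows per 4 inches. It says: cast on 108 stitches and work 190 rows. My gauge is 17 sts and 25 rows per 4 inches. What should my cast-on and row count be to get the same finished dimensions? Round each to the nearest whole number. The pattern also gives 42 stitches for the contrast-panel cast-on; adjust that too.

Stitches: 108 × 17/21 = 87.43 → 87.
Rows: 190 × 25/29 = 163.79 → 164.
contrast-panel cast-on: 42 × 17/21 = 34.00 → 34.

Cast on 87 stitches; work 164 rows; contrast-panel cast-on 34 stitches.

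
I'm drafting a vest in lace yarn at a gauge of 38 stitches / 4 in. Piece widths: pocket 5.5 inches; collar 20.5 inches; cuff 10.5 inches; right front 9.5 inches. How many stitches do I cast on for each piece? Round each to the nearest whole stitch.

Rate = 38/4 = 9.5 sts per in.
pocket: 5.5 × 9.5 = 52.25 → 52.
collar: 20.5 × 9.5 = 194.75 → 195.
cuff: 10.5 × 9.5 = 99.75 → 100.
right front: 9.5 × 9.5 = 90.25 → 90.

pocket 52; collar 195; cuff 100; right front 90.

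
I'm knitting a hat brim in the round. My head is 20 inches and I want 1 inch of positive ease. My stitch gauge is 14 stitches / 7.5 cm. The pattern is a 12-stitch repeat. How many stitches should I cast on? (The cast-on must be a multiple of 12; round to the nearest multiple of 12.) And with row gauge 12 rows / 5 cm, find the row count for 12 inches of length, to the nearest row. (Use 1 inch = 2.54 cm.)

Cast on 96 stitches; work 73 rows.

Finished = 20 + 1 = 21 inches.
21 inches × 2.54 = 53.34 cm.
14/7.5 = 1.867 sts per cm; 53.34 × 1.867 = 99.57 sts.
Nearest multiple of 12 → 96.
12 inches = 30.48 cm; × 2.4 = 73.15 → 73 rows.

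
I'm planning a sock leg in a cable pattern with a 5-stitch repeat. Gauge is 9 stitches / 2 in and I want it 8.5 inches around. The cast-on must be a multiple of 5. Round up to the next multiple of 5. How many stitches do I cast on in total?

9 / 2 = 4.5 sts per inch.
8.5 × 4.5 = 38.25 sts.
Next multiple of 5: 40.

40 stitches.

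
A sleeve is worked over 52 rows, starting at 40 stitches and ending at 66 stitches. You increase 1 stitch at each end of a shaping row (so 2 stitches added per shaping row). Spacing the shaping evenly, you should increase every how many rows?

Increase every 4th row.

Stitches to add: |66 − 40| = 26.
Shaping rows needed: 26 / 2 = 13.
52 rows / 13 = every 4 rows.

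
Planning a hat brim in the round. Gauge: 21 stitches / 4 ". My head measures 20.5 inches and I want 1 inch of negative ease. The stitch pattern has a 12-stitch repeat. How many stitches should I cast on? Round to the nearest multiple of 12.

CO 108 sts.

Finished = 20.5 − 1 = 19.5 inches.
21 / 4 = 5.25 sts/in.
19.5 × 5.25 = 102.38 sts.
Nearest multiple of 12: 108.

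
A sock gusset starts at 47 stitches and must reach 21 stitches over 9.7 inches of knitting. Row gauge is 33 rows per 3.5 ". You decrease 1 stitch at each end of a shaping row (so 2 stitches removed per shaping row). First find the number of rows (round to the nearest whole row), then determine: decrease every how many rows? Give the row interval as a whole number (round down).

Rows = 9.7 × 9.429 = 91.5 → 91 rows.
Stitches to remove: 26 → 13 shaping rows (at 2 st each).
91 / 13 = 7.00 → every 7 rows.

Decrease every 7th row.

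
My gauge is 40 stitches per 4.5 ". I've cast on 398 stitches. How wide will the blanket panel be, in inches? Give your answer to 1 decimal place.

44.8 inches.

40 stitches / 4.5 inch = 8.889 stitches per inch.
398 / 8.889 = 44.77 inches.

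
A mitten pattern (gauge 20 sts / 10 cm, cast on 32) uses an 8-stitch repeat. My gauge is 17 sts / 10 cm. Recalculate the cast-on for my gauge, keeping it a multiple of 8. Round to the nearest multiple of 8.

32 × 17 / 20 = 27.20.
Nearest multiple of 8: 24.

Cast on 24 stitches.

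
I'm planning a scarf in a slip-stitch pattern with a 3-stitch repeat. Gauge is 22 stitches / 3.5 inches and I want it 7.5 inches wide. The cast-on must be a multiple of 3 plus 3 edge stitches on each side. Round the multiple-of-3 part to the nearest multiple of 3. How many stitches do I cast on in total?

22 / 3.5 = 6.286 sts per inch.
7.5 × 6.286 = 47.14 sts.
Less 6 edge sts → 41.14 for the repeat.
Nearest multiple of 3: 42.
Add back 6 edge sts → 48.

Cast on 48 stitches.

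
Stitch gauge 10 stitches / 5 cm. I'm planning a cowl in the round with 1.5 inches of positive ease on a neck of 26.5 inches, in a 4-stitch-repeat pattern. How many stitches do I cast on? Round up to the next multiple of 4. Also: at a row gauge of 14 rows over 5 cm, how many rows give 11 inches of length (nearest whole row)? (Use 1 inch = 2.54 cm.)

Finished = 26.5 + 1.5 = 28 inches.
28 inches × 2.54 = 71.12 cm.
10/5 = 2 sts per cm; 71.12 × 2 = 142.24 sts.
Next multiple of 4 → 144.
11 inches = 27.94 cm; × 2.8 = 78.23 → 78 rows.

Cast on 144 stitches; work 78 rows.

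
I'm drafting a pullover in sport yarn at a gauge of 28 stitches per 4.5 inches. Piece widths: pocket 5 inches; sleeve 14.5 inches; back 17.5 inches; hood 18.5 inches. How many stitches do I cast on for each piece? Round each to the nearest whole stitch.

pocket 31; sleeve 90; back 109; hood 115.

Rate = 28/4.5 = 6.222 sts per in.
pocket: 5 × 6.222 = 31.11 → 31.
sleeve: 14.5 × 6.222 = 90.22 → 90.
back: 17.5 × 6.222 = 108.89 → 109.
hood: 18.5 × 6.222 = 115.11 → 115.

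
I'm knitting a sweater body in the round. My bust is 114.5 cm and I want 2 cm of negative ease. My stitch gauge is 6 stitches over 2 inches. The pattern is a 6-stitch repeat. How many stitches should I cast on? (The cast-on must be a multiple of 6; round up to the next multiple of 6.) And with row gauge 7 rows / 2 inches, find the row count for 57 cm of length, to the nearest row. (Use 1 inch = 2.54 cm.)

Finished = 114.5 − 2 = 112.5 cm.
112.5 cm × 1/2.54 = 44.29 inches.
6/2 = 3 sts per in; 44.29 × 3 = 132.87 sts.
Next multiple of 6 → 138.
57 cm = 22.44 inches; × 3.5 = 78.54 → 79 rows.

Cast on 138 stitches; work 79 rows.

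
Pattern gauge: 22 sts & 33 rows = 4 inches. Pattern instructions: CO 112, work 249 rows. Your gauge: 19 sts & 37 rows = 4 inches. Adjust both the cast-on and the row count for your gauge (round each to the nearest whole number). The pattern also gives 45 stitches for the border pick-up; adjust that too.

Cast on 97 stitches; work 279 rows; border pick-up 39 stitches.

Stitches: 112 × 19/22 = 96.73 → 97.
Rows: 249 × 37/33 = 279.18 → 279.
border pick-up: 45 × 19/22 = 38.86 → 39.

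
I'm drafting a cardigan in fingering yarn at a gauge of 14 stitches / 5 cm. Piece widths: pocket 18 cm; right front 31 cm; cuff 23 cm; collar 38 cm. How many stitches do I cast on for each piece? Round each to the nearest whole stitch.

Rate = 14/5 = 2.8 sts per cm.
pocket: 18 × 2.8 = 50.40 → 50.
right front: 31 × 2.8 = 86.80 → 87.
cuff: 23 × 2.8 = 64.40 → 64.
collar: 38 × 2.8 = 106.40 → 106.

pocket 50; right front 87; cuff 64; collar 106.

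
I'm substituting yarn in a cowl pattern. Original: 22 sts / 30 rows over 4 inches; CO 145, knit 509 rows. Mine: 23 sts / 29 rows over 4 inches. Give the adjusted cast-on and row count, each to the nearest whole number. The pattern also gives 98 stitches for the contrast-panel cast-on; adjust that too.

Stitches: 145 × 23/22 = 151.59 → 152.
Rows: 509 × 29/30 = 492.03 → 492.
contrast-panel cast-on: 98 × 23/22 = 102.45 → 102.

Cast on 152 stitches; work 492 rows; contrast-panel cast-on 102 stitches.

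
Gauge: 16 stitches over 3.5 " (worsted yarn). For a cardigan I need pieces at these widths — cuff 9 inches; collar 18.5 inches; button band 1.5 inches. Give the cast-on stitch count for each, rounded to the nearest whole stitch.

Rate = 16/3.5 = 4.571 sts per in.
cuff: 9 × 4.571 = 41.14 → 41.
collar: 18.5 × 4.571 = 84.57 → 85.
button band: 1.5 × 4.571 = 6.86 → 7.

cuff 41; collar 85; button band 7.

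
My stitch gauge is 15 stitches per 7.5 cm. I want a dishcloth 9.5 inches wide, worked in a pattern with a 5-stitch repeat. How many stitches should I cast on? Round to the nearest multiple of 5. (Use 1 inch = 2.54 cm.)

9.5 in = 9.5 × 2.54 = 24.13 cm.
15 / 7.5 = 2 sts/cm.
24.13 × 2 = 48.26 sts.
→ 50.

50 stitches.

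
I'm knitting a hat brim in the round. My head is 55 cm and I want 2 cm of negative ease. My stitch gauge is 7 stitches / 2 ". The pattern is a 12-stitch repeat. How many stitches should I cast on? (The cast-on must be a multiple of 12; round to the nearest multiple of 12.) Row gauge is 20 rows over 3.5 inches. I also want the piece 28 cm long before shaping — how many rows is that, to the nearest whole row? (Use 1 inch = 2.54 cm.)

Cast on 72 stitches; work 63 rows.

Finished = 55 − 2 = 53 cm.
53 cm × 1/2.54 = 20.87 inches.
7/2 = 3.5 sts per in; 20.87 × 3.5 = 73.03 sts.
Nearest multiple of 12 → 72.
28 cm = 11.02 inches; × 5.714 = 62.99 → 63 rows.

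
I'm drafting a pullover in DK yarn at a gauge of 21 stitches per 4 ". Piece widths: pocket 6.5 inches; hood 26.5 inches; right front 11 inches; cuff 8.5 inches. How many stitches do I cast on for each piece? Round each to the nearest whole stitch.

Rate = 21/4 = 5.25 sts per in.
pocket: 6.5 × 5.25 = 34.12 → 34.
hood: 26.5 × 5.25 = 139.12 → 139.
right front: 11 × 5.25 = 57.75 → 58.
cuff: 8.5 × 5.25 = 44.62 → 45.

pocket 34; hood 139; right front 58; cuff 45.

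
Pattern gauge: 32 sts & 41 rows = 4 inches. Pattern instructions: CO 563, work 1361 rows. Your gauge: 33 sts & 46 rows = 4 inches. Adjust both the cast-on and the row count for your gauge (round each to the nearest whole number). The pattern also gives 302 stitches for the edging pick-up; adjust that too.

Cast on 581 stitches; work 1527 rows; edging pick-up 311 stitches.

Stitches: 563 × 33/32 = 580.59 → 581.
Rows: 1361 × 46/41 = 1526.98 → 1527.
edging pick-up: 302 × 33/32 = 311.44 → 311.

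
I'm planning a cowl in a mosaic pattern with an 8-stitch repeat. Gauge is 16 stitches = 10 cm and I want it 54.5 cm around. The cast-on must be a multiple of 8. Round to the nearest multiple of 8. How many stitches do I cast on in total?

16 / 10 = 1.6 sts per cm.
54.5 × 1.6 = 87.20 sts.
Nearest multiple of 8: 88.

Cast on 88 stitches.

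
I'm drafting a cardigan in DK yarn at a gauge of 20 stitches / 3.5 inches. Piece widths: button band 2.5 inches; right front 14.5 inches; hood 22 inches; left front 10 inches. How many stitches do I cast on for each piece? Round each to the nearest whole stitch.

Rate = 20/3.5 = 5.714 sts per in.
button band: 2.5 × 5.714 = 14.29 → 14.
right front: 14.5 × 5.714 = 82.86 → 83.
hood: 22 × 5.714 = 125.71 → 126.
left front: 10 × 5.714 = 57.14 → 57.

button band 14; right front 83; hood 126; left front 57.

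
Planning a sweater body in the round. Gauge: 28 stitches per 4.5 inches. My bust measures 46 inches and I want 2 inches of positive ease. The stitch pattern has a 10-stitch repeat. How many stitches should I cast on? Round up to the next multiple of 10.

Finished = 46 + 2 = 48 inches.
28 / 4.5 = 6.222 sts/in.
48 × 6.222 = 298.67 sts.
Next multiple of 10: 300.

Cast on 300 stitches.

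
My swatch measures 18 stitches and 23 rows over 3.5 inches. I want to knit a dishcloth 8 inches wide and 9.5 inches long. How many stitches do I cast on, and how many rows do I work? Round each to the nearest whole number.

Cast on 41 stitches and work 62 rows.

Stitch gauge = 18/3.5 = 5.143 sts/in; 8 × 5.143 = 41.14 → 41 sts.
Row gauge = 23/3.5 = 6.571 rows/in; 9.5 × 6.571 = 62.43 → 62 rows.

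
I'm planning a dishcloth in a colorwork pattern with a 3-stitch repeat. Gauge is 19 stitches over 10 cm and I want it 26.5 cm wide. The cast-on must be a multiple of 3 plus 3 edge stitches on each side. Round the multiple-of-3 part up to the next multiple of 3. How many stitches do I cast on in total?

19 / 10 = 1.9 sts per cm.
26.5 × 1.9 = 50.35 sts.
Less 6 edge sts → 44.35 for the repeat.
Next multiple of 3: 45.
Add back 6 edge sts → 51.

CO 51 sts.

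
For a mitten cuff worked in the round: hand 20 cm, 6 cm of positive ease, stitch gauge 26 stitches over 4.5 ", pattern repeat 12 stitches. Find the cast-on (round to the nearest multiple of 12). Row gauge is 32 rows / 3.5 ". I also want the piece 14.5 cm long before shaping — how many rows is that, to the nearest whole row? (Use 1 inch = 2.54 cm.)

Cast on 60 stitches; work 52 rows.

Finished = 20 + 6 = 26 cm.
26 cm × 1/2.54 = 10.24 inches.
26/4.5 = 5.778 sts per in; 10.24 × 5.778 = 59.14 sts.
Nearest multiple of 12 → 60.
14.5 cm = 5.71 inches; × 9.143 = 52.19 → 52 rows.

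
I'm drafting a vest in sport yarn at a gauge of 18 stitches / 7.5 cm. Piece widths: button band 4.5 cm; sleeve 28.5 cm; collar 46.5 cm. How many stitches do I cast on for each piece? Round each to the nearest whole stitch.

button band 11; sleeve 68; collar 112.

Rate = 18/7.5 = 2.4 sts per cm.
button band: 4.5 × 2.4 = 10.80 → 11.
sleeve: 28.5 × 2.4 = 68.40 → 68.
collar: 46.5 × 2.4 = 111.60 → 112.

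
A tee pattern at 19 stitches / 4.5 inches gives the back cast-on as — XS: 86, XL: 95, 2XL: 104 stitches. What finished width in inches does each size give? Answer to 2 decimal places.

XS 20.37 inches; XL 22.50 inches; 2XL 24.63 inches.

19/4.5 = 4.222 sts per in.
XS: 86 / 4.222 = 20.368 → 20.37 in.
XL: 95 / 4.222 = 22.500 → 22.50 in.
2XL: 104 / 4.222 = 24.632 → 24.63 in.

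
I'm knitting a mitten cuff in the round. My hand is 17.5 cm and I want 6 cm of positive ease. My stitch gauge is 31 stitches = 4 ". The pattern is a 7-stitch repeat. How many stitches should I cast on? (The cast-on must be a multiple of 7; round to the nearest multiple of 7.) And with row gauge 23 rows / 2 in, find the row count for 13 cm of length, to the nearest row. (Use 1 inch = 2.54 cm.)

Finished = 17.5 + 6 = 23.5 cm.
23.5 cm × 1/2.54 = 9.25 inches.
31/4 = 7.75 sts per in; 9.25 × 7.75 = 71.70 sts.
Nearest multiple of 7 → 70.
13 cm = 5.12 inches; × 11.5 = 58.86 → 59 rows.

Cast on 70 stitches; work 59 rows.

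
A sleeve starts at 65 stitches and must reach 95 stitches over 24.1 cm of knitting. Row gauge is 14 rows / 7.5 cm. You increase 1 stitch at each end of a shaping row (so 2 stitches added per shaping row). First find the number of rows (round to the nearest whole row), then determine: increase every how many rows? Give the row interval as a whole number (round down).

Rows = 24.1 × 1.867 = 45.0 → 45 rows.
Stitches to add: 30 → 15 shaping rows (at 2 st each).
45 / 15 = 3.00 → every 3 rows.

Increase every 3rd row.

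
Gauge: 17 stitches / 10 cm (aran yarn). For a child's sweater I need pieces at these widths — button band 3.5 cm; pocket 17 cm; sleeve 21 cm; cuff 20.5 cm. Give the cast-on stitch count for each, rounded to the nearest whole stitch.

Rate = 17/10 = 1.7 sts per cm.
button band: 3.5 × 1.7 = 5.95 → 6.
pocket: 17 × 1.7 = 28.90 → 29.
sleeve: 21 × 1.7 = 35.70 → 36.
cuff: 20.5 × 1.7 = 34.85 → 35.

button band 6; pocket 29; sleeve 36; cuff 35.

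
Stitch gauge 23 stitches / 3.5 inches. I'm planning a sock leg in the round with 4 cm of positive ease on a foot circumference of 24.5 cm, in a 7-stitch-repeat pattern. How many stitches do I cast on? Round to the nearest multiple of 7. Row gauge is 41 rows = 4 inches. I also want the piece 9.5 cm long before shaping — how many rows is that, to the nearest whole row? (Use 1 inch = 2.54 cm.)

Finished = 24.5 + 4 = 28.5 cm.
28.5 cm × 1/2.54 = 11.22 inches.
23/3.5 = 6.571 sts per in; 11.22 × 6.571 = 73.73 sts.
Nearest multiple of 7 → 77.
9.5 cm = 3.74 inches; × 10.25 = 38.34 → 38 rows.

Cast on 77 stitches; work 38 rows.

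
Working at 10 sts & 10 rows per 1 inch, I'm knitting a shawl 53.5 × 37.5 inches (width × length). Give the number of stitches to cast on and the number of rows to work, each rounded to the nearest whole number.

Stitch gauge = 10/1 = 10 sts/in; 53.5 × 10 = 535.00 → 535 sts.
Row gauge = 10/1 = 10 rows/in; 37.5 × 10 = 375.00 → 375 rows.

Cast on 535 stitches and work 375 rows.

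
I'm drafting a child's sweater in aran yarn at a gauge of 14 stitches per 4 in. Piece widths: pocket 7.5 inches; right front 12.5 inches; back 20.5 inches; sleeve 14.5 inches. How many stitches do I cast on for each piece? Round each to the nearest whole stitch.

pocket 26; right front 44; back 72; sleeve 51.

Rate = 14/4 = 3.5 sts per in.
pocket: 7.5 × 3.5 = 26.25 → 26.
right front: 12.5 × 3.5 = 43.75 → 44.
back: 20.5 × 3.5 = 71.75 → 72.
sleeve: 14.5 × 3.5 = 50.75 → 51.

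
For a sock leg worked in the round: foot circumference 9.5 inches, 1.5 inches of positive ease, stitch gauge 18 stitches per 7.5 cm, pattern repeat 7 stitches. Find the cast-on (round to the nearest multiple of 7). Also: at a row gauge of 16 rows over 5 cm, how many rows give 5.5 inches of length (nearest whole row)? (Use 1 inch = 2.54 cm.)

Finished = 9.5 + 1.5 = 11 inches.
11 inches × 2.54 = 27.94 cm.
18/7.5 = 2.4 sts per cm; 27.94 × 2.4 = 67.06 sts.
Nearest multiple of 7 → 70.
5.5 inches = 13.97 cm; × 3.2 = 44.70 → 45 rows.

Cast on 70 stitches; work 45 rows.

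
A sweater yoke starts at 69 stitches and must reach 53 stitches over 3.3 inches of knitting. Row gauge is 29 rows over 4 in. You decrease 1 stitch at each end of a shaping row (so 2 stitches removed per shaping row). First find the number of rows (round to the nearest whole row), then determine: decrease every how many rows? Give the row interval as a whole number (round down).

Rows = 3.3 × 7.25 = 23.9 → 24 rows.
Stitches to remove: 16 → 8 shaping rows (at 2 st each).
24 / 8 = 3.00 → every 3 rows.

Decrease every 3rd row.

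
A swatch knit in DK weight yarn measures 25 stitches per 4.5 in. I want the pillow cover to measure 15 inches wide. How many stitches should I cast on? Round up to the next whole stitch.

Cast on 84 stitches.

25 stitches / 4.5 in = 5.556 stitches per inch.
15 × 5.556 = 83.33 stitches.
Round up → 84.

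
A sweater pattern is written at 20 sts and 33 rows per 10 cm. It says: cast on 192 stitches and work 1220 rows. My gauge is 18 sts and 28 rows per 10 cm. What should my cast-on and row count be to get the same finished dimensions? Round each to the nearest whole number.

Stitches: 192 × 18/20 = 172.80 → 173.
Rows: 1220 × 28/33 = 1035.15 → 1035.

Cast on 173 stitches; work 1035 rows.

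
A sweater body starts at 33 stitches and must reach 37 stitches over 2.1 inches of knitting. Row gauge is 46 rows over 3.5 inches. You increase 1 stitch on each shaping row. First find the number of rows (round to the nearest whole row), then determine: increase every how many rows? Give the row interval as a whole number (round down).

Increase every 7th row.

Rows = 2.1 × 13.143 = 27.6 → 28 rows.
Stitches to add: 4 → 4 shaping rows (at 1 st each).
28 / 4 = 7.00 → every 7 rows.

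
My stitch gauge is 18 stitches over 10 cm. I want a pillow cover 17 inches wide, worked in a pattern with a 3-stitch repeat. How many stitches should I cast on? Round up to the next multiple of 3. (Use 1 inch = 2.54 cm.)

CO 78 sts.

17 in = 17 × 2.54 = 43.18 cm.
18 / 10 = 1.8 sts/cm.
43.18 × 1.8 = 77.72 sts.
→ 78.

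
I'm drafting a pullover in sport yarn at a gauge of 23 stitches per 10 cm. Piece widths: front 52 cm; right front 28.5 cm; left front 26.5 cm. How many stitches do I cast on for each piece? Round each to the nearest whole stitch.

front 120; right front 66; left front 61.

Rate = 23/10 = 2.3 sts per cm.
front: 52 × 2.3 = 119.60 → 120.
right front: 28.5 × 2.3 = 65.55 → 66.
left front: 26.5 × 2.3 = 60.95 → 61.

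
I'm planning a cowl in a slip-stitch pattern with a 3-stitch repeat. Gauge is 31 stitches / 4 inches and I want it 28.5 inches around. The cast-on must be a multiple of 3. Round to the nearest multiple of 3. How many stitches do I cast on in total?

31 / 4 = 7.75 sts per inch.
28.5 × 7.75 = 220.88 sts.
Nearest multiple of 3: 222.

CO 222 sts.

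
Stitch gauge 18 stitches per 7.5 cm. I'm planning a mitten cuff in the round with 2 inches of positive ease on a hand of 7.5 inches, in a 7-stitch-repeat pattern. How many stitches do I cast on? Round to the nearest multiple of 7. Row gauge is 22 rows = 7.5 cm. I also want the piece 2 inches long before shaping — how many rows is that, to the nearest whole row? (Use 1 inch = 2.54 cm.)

Finished = 7.5 + 2 = 9.5 inches.
9.5 inches × 2.54 = 24.13 cm.
18/7.5 = 2.4 sts per cm; 24.13 × 2.4 = 57.91 sts.
Nearest multiple of 7 → 56.
2 inches = 5.08 cm; × 2.933 = 14.90 → 15 rows.

Cast on 56 stitches; work 15 rows.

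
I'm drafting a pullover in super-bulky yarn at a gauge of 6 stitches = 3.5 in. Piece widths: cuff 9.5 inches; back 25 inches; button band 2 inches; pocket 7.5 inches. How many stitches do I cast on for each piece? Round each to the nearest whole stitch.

Rate = 6/3.5 = 1.714 sts per in.
cuff: 9.5 × 1.714 = 16.29 → 16.
back: 25 × 1.714 = 42.86 → 43.
button band: 2 × 1.714 = 3.43 → 3.
pocket: 7.5 × 1.714 = 12.86 → 13.

cuff 16; back 43; button band 3; pocket 13.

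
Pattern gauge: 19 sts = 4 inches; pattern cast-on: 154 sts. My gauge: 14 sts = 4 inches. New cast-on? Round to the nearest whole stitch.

113 stitches.

Scale factor = 14 / 19 = 0.737.
154 × 14 / 19 = 113.47 sts.
→ 113 sts.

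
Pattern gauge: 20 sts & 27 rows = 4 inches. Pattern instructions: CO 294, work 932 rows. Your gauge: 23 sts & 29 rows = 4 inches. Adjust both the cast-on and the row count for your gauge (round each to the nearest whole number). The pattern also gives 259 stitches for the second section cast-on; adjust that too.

Cast on 338 stitches; work 1001 rows; second section cast-on 298 stitches.

Stitches: 294 × 23/20 = 338.10 → 338.
Rows: 932 × 29/27 = 1001.04 → 1001.
second section cast-on: 259 × 23/20 = 297.85 → 298.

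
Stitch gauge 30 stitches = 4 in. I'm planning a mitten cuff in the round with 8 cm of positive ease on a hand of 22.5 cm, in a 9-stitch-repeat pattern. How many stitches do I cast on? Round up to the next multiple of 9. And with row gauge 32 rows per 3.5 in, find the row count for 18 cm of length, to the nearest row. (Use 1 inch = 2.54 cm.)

Finished = 22.5 + 8 = 30.5 cm.
30.5 cm × 1/2.54 = 12.01 inches.
30/4 = 7.5 sts per in; 12.01 × 7.5 = 90.06 sts.
Next multiple of 9 → 99.
18 cm = 7.09 inches; × 9.143 = 64.79 → 65 rows.

Cast on 99 stitches; work 65 rows.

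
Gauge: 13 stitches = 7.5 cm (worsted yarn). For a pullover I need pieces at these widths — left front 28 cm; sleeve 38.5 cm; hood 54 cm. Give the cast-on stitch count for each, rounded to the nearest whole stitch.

left front 49; sleeve 67; hood 94.

Rate = 13/7.5 = 1.733 sts per cm.
left front: 28 × 1.733 = 48.53 → 49.
sleeve: 38.5 × 1.733 = 66.73 → 67.
hood: 54 × 1.733 = 93.60 → 94.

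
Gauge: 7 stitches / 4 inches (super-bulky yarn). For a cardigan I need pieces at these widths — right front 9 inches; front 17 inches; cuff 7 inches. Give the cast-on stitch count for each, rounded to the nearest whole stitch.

Rate = 7/4 = 1.75 sts per in.
right front: 9 × 1.75 = 15.75 → 16.
front: 17 × 1.75 = 29.75 → 30.
cuff: 7 × 1.75 = 12.25 → 12.

right front 16; front 30; cuff 12.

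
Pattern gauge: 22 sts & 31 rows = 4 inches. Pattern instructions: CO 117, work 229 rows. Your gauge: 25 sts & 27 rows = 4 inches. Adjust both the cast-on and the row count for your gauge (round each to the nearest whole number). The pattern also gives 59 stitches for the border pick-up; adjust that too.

Cast on 133 stitches; work 199 rows; border pick-up 67 stitches.

Stitches: 117 × 25/22 = 132.95 → 133.
Rows: 229 × 27/31 = 199.45 → 199.
border pick-up: 59 × 25/22 = 67.05 → 67.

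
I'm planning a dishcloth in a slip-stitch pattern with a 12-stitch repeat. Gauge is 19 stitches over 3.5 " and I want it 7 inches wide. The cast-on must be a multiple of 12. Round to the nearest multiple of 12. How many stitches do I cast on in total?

Cast on 36 stitches.

19 / 3.5 = 5.429 sts per inch.
7 × 5.429 = 38.00 sts.
Nearest multiple of 12: 36.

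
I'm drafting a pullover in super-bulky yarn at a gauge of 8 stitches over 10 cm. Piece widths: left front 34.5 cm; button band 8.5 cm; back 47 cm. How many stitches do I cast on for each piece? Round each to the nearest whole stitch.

Rate = 8/10 = 0.8 sts per cm.
left front: 34.5 × 0.8 = 27.60 → 28.
button band: 8.5 × 0.8 = 6.80 → 7.
back: 47 × 0.8 = 37.60 → 38.

left front 28; button band 7; back 38.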